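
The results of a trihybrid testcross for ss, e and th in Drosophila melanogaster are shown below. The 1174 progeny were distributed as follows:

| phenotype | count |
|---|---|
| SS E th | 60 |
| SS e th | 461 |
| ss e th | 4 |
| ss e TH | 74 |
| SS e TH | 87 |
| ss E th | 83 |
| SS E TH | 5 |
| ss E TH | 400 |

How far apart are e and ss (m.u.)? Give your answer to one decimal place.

The two most frequent reciprocal classes, SS e th and ss E TH, are the parental types, so the F1 was SS e th / ss E TH.
The two rarest classes, ss e th and SS E TH, are the double crossovers. Comparing them with the parentals, only the ss allele has switched, so ss is the middle locus and the order is e – ss – th.
Crossovers in the e–ss interval produce the single-crossover classes SS E th and ss e TH (60 + 74 = 134) plus the double crossovers (9).
RF(e–ss) = (134 + 9) / 1174 = 143/1174 = 0.1218 → 12.2 m.u.

12.2 m.u.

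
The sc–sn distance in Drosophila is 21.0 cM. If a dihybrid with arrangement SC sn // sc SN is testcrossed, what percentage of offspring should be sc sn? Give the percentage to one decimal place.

A map distance of 21.0 cM corresponds to a recombination frequency of 0.210.
The F1 is SC sn / sc SN, so sc sn is a recombinant gamete class with expected frequency r/2 = 0.210/2 = 0.1050.
That is 0.1050 = 10.5% of the progeny.

10.5%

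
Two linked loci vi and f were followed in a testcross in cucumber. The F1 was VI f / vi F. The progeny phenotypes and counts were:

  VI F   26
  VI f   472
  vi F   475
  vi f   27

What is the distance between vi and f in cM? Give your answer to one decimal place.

The recombinant classes are VI F and vi f: 26 + 27 = 53.
Recombination frequency = 53/1000 = 0.0530 ≈ 5.3%, i.e. 5.3 cM.

5.3 cM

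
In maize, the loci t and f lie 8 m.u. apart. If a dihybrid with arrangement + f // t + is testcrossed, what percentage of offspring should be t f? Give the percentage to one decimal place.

4.0%

A map distance of 8 m.u. corresponds to a recombination frequency of 0.080.
The F1 is + f / t +, so t f is a recombinant gamete class with expected frequency r/2 = 0.080/2 = 0.0400.
That is 0.0400 = 4.0% of the progeny.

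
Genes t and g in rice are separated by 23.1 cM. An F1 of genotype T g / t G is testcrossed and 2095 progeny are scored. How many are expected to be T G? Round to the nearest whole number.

242

A map distance of 23.1 cM corresponds to a recombination frequency of 0.231.
The F1 is T g / t G, so T G is a recombinant gamete class with expected frequency r/2 = 0.231/2 = 0.1155.
Expected number = 0.1155 × 2095 = 241.97 ≈ 242.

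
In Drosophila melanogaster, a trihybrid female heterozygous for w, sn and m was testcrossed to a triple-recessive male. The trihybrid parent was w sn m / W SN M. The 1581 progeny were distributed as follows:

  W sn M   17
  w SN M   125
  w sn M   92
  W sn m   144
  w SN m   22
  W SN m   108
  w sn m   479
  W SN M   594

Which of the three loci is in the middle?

The two rarest classes, w SN m and W sn M, are the double crossovers. Comparing them with the parentals, only the sn allele has switched, so sn is the middle locus and the order is m – sn – w.

sn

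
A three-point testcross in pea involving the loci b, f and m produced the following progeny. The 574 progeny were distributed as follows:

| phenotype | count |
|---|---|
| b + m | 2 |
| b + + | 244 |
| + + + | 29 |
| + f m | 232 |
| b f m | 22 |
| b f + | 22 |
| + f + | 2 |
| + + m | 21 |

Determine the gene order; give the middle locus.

m

The two most frequent reciprocal classes, b + + and + f m, are the parental types, so the F1 was b + + / + f m.
The two rarest classes, b + m and + f +, are the double crossovers. Comparing them with the parentals, only the m allele has switched, so m is the middle locus and the order is f – m – b.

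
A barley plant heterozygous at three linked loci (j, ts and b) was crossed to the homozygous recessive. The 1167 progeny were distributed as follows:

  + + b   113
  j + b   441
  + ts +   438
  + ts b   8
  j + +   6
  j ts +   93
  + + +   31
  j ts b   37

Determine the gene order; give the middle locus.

b

The two most frequent reciprocal classes, + ts + and j + b, are the parental types, so the F1 was + ts + / j + b.
The two rarest classes, + ts b and j + +, are the double crossovers. Comparing them with the parentals, only the b allele has switched, so b is the middle locus and the order is ts – b – j.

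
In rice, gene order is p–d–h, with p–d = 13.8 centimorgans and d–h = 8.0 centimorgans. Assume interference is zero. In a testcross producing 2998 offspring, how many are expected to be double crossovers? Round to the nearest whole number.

33

Map distances give recombination frequencies of 0.138 and 0.080 for the two intervals.
With no interference, expected double-crossover frequency = 0.138 × 0.080 = 0.01104.
Expected number = 0.01104 × 2998 = 33.10 ≈ 33.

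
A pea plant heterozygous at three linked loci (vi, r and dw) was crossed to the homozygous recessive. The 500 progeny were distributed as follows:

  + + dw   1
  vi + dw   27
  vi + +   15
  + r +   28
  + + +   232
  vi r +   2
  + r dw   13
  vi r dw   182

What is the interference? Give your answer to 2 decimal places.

0.17

The two most frequent reciprocal classes, + + + and vi r dw, are the parental types, so the F1 was + + + / vi r dw.
The two rarest classes, + + dw and vi r +, are the double crossovers. Comparing them with the parentals, only the dw allele has switched, so dw is the middle locus and the order is vi – dw – r.
vi–dw: (28 + 3)/500 = 0.0620; dw–r: (55 + 3)/500 = 0.1160.
Expected DCO frequency = 0.0620 × 0.1160 ≈ 0.00719; observed = 3/500 ≈ 0.00600.
Coefficient of coincidence = 0.00600/0.00719 ≈ 0.83; interference = 1 − 0.83 = 0.17.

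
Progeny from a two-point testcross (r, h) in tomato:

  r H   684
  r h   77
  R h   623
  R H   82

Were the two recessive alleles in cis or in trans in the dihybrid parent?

trans

The two most frequent classes are R h (623) and r H (684); these are the parental (non-recombinant) types.
So the F1 carried R h on one chromosome and r H on the other — the recessive alleles are on opposite chromosomes (trans / repulsion).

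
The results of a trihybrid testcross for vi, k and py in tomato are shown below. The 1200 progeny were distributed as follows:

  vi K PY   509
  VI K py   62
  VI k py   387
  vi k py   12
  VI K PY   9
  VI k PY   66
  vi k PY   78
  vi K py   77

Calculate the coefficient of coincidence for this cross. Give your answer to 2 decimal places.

0.95

The two most frequent reciprocal classes, vi K PY and VI k py, are the parental types, so the F1 was vi K PY / VI k py.
The two rarest classes, VI K PY and vi k py, are the double crossovers. Comparing them with the parentals, only the vi allele has switched, so vi is the middle locus and the order is k – vi – py.
k–vi: (140 + 21)/1200 = 0.1342; vi–py: (143 + 21)/1200 = 0.1367.
Expected DCO frequency = 0.1342 × 0.1367 ≈ 0.01835; observed = 21/1200 ≈ 0.01750.
Coefficient of coincidence = 0.01750/0.01835 ≈ 0.95.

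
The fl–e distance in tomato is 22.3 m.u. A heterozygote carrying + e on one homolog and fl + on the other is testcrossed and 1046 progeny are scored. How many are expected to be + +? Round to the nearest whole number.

117

A map distance of 22.3 m.u. corresponds to a recombination frequency of 0.223.
The F1 is + e / fl +, so + + is a recombinant gamete class with expected frequency r/2 = 0.223/2 = 0.1115.
Expected number = 0.1115 × 1046 = 116.63 ≈ 117.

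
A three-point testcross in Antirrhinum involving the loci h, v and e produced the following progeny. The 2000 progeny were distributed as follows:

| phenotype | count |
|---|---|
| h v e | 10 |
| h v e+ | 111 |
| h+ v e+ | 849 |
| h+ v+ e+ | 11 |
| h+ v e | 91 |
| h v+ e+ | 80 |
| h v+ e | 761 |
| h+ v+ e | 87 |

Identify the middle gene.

v

The two most frequent reciprocal classes, h v+ e and h+ v e+, are the parental types, so the F1 was h v+ e / h+ v e+.
The two rarest classes, h v e and h+ v+ e+, are the double crossovers. Comparing them with the parentals, only the v allele has switched, so v is the middle locus and the order is h – v – e.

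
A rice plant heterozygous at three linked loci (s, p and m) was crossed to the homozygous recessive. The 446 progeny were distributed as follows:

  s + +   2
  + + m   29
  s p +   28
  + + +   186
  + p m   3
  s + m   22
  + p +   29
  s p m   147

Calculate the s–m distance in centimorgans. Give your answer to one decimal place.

13.9 centimorgans

The two most frequent reciprocal classes, + + + and s p m, are the parental types, so the F1 was + + + / s p m.
The two rarest classes, s + + and + p m, are the double crossovers. Comparing them with the parentals, only the s allele has switched, so s is the middle locus and the order is p – s – m.
Crossovers in the s–m interval produce the single-crossover classes + + m and s p + (29 + 28 = 57) plus the double crossovers (5).
RF(s–m) = (57 + 5) / 446 = 62/446 = 0.1390 → 13.9 centimorgans.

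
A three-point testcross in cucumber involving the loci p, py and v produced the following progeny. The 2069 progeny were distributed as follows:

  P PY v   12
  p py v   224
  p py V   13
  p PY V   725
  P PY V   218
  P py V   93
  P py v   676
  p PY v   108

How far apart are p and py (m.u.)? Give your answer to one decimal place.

22.6 m.u.

The two most frequent reciprocal classes, P py v and p PY V, are the parental types, so the F1 was P py v / p PY V.
The two rarest classes, P PY v and p py V, are the double crossovers. Comparing them with the parentals, only the py allele has switched, so py is the middle locus and the order is p – py – v.
Crossovers in the p–py interval produce the single-crossover classes p py v and P PY V (224 + 218 = 442) plus the double crossovers (25).
RF(p–py) = (442 + 25) / 2069 = 467/2069 = 0.2257 → 22.6 m.u.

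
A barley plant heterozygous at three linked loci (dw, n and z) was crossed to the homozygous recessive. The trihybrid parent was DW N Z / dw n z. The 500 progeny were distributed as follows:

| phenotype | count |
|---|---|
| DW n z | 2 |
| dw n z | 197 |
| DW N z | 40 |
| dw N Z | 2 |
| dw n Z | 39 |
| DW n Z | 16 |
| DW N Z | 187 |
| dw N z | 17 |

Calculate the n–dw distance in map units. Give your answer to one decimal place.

The two rarest classes, dw N Z and DW n z, are the double crossovers. Comparing them with the parentals, only the dw allele has switched, so dw is the middle locus and the order is n – dw – z.
Crossovers in the n–dw interval produce the single-crossover classes DW n Z and dw N z (16 + 17 = 33) plus the double crossovers (4).
RF(n–dw) = (33 + 4) / 500 = 37/500 = 0.0740 → 7.4 map units.

7.4 map units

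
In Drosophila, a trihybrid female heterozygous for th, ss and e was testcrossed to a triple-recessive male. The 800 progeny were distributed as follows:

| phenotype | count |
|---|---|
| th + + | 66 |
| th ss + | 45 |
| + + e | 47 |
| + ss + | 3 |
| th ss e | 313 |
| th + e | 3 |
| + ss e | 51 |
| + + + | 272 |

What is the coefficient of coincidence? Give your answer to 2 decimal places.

The two most frequent reciprocal classes, + + + and th ss e, are the parental types, so the F1 was + + + / th ss e.
The two rarest classes, + ss + and th + e, are the double crossovers. Comparing them with the parentals, only the ss allele has switched, so ss is the middle locus and the order is th – ss – e.
th–ss: (117 + 6)/800 = 0.1537; ss–e: (92 + 6)/800 = 0.1225.
Expected DCO frequency = 0.1537 × 0.1225 ≈ 0.01883; observed = 6/800 ≈ 0.00750.
Coefficient of coincidence = 0.00750/0.01883 ≈ 0.40.

0.40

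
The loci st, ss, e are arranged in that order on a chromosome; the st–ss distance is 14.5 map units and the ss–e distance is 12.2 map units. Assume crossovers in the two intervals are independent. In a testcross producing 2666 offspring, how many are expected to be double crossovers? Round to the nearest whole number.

Map distances give recombination frequencies of 0.145 and 0.122 for the two intervals.
With no interference, expected double-crossover frequency = 0.145 × 0.122 = 0.01769.
Expected number = 0.01769 × 2666 = 47.16 ≈ 47.

47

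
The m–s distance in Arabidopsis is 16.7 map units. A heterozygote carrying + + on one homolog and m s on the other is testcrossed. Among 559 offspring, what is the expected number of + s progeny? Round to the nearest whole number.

47

A map distance of 16.7 map units corresponds to a recombination frequency of 0.167.
The F1 is + + / m s, so + s is a recombinant gamete class with expected frequency r/2 = 0.167/2 = 0.0835.
Expected number = 0.0835 × 559 = 46.68 ≈ 47.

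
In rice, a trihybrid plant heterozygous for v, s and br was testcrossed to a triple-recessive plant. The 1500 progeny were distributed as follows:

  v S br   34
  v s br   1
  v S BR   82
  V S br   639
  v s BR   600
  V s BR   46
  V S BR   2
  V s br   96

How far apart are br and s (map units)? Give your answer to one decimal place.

The two most frequent reciprocal classes, v s BR and V S br, are the parental types, so the F1 was v s BR / V S br.
The two rarest classes, v s br and V S BR, are the double crossovers. Comparing them with the parentals, only the br allele has switched, so br is the middle locus and the order is v – br – s.
Crossovers in the br–s interval produce the single-crossover classes v S BR and V s br (82 + 96 = 178) plus the double crossovers (3).
RF(br–s) = (178 + 3) / 1500 = 181/1500 = 0.1207 → 12.1 map units.

12.1 map units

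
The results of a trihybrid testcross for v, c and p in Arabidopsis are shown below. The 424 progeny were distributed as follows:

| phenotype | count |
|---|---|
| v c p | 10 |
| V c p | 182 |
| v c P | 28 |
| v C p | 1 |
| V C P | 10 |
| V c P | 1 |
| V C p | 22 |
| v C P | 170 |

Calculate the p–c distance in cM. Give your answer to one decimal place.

12.3 cM

The two most frequent reciprocal classes, V c p and v C P, are the parental types, so the F1 was V c p / v C P.
The two rarest classes, V c P and v C p, are the double crossovers. Comparing them with the parentals, only the p allele has switched, so p is the middle locus and the order is c – p – v.
Crossovers in the c–p interval produce the single-crossover classes V C p and v c P (22 + 28 = 50) plus the double crossovers (2).
RF(c–p) = (50 + 2) / 424 = 52/424 = 0.1226 → 12.3 cM.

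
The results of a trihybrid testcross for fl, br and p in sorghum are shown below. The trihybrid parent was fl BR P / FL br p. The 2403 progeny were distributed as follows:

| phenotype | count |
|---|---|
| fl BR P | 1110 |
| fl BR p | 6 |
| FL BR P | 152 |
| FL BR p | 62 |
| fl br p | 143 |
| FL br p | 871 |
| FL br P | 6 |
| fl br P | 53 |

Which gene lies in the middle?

The two rarest classes, fl BR p and FL br P, are the double crossovers. Comparing them with the parentals, only the p allele has switched, so p is the middle locus and the order is fl – p – br.

p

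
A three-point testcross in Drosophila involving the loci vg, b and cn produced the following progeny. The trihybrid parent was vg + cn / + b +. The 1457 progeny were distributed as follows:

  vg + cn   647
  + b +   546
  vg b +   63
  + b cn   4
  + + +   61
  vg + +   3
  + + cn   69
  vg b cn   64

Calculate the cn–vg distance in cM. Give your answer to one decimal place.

9.5 cM

The two rarest classes, vg + + and + b cn, are the double crossovers. Comparing them with the parentals, only the cn allele has switched, so cn is the middle locus and the order is b – cn – vg.
Crossovers in the cn–vg interval produce the single-crossover classes + + cn and vg b + (69 + 63 = 132) plus the double crossovers (7).
RF(cn–vg) = (132 + 7) / 1457 = 139/1457 = 0.0954 → 9.5 cM.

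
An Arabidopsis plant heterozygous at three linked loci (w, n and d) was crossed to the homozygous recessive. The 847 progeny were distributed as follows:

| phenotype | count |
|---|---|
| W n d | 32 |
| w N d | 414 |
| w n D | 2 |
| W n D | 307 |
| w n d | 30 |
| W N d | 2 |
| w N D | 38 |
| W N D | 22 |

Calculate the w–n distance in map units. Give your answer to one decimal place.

The two most frequent reciprocal classes, w N d and W n D, are the parental types, so the F1 was w N d / W n D.
The two rarest classes, W N d and w n D, are the double crossovers. Comparing them with the parentals, only the w allele has switched, so w is the middle locus and the order is n – w – d.
Crossovers in the n–w interval produce the single-crossover classes w n d and W N D (30 + 22 = 52) plus the double crossovers (4).
RF(n–w) = (52 + 4) / 847 = 56/847 = 0.0661 → 6.6 map units.

6.6 map units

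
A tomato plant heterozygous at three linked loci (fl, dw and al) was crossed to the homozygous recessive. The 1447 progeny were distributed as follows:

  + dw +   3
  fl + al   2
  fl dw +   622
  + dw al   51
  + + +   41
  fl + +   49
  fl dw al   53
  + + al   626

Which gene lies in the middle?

The two most frequent reciprocal classes, + + al and fl dw +, are the parental types, so the F1 was + + al / fl dw +.
The two rarest classes, fl + al and + dw +, are the double crossovers. Comparing them with the parentals, only the fl allele has switched, so fl is the middle locus and the order is al – fl – dw.

fl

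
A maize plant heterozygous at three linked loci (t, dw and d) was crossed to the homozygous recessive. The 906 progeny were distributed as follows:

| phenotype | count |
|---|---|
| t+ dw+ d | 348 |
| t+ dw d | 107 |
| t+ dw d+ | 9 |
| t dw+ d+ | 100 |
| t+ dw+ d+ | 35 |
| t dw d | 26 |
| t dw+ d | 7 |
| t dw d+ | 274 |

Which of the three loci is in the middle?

t

The two most frequent reciprocal classes, t dw d+ and t+ dw+ d, are the parental types, so the F1 was t dw d+ / t+ dw+ d.
The two rarest classes, t+ dw d+ and t dw+ d, are the double crossovers. Comparing them with the parentals, only the t allele has switched, so t is the middle locus and the order is dw – t – d.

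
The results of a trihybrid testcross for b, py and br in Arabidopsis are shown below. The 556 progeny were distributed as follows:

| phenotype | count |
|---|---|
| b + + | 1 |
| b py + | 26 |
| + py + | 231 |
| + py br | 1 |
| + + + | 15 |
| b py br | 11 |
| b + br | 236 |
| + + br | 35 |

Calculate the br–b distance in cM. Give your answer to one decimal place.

11.3 cM

The two most frequent reciprocal classes, b + br and + py +, are the parental types, so the F1 was b + br / + py +.
The two rarest classes, b + + and + py br, are the double crossovers. Comparing them with the parentals, only the br allele has switched, so br is the middle locus and the order is b – br – py.
Crossovers in the b–br interval produce the single-crossover classes + + br and b py + (35 + 26 = 61) plus the double crossovers (2).
RF(b–br) = (61 + 2) / 556 = 63/556 = 0.1133 → 11.3 cM.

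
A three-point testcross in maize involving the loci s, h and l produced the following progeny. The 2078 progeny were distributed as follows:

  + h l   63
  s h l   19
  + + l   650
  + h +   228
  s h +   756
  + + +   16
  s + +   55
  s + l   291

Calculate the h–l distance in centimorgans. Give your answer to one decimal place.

7.4 centimorgans

The two most frequent reciprocal classes, + + l and s h +, are the parental types, so the F1 was + + l / s h +.
The two rarest classes, + + + and s h l, are the double crossovers. Comparing them with the parentals, only the l allele has switched, so l is the middle locus and the order is h – l – s.
Crossovers in the h–l interval produce the single-crossover classes + h l and s + + (63 + 55 = 118) plus the double crossovers (35).
RF(h–l) = (118 + 35) / 2078 = 153/2078 = 0.0736 → 7.4 centimorgans.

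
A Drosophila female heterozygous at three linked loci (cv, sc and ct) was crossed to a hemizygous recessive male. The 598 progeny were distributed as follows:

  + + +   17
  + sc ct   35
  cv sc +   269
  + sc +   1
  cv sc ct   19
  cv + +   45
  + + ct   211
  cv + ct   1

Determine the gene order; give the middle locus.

cv

The two most frequent reciprocal classes, + + ct and cv sc +, are the parental types, so the F1 was + + ct / cv sc +.
The two rarest classes, cv + ct and + sc +, are the double crossovers. Comparing them with the parentals, only the cv allele has switched, so cv is the middle locus and the order is sc – cv – ct.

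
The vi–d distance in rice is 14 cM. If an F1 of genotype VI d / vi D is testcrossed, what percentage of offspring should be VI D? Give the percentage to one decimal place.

7.0%

A map distance of 14 cM corresponds to a recombination frequency of 0.140.
The F1 is VI d / vi D, so VI D is a recombinant gamete class with expected frequency r/2 = 0.140/2 = 0.0700.
That is 0.0700 = 7.0% of the progeny.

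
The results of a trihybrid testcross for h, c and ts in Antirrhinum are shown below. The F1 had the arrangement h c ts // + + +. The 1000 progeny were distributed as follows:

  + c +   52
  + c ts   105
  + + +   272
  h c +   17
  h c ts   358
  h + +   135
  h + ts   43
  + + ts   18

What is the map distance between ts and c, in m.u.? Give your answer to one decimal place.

The two rarest classes, h c + and + + ts, are the double crossovers. Comparing them with the parentals, only the ts allele has switched, so ts is the middle locus and the order is h – ts – c.
Crossovers in the ts–c interval produce the single-crossover classes h + ts and + c + (43 + 52 = 95) plus the double crossovers (35).
RF(ts–c) = (95 + 35) / 1000 = 130/1000 = 0.1300 → 13.0 m.u.

13.0 m.u.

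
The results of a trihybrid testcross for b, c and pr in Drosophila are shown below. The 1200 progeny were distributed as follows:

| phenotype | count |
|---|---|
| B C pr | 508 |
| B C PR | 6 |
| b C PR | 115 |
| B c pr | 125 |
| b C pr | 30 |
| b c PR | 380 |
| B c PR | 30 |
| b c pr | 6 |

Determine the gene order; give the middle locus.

pr

The two most frequent reciprocal classes, b c PR and B C pr, are the parental types, so the F1 was b c PR / B C pr.
The two rarest classes, b c pr and B C PR, are the double crossovers. Comparing them with the parentals, only the pr allele has switched, so pr is the middle locus and the order is c – pr – b.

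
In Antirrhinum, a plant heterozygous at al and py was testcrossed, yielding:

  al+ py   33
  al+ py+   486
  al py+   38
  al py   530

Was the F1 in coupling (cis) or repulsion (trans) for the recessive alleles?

cis

The two most frequent classes are al+ py+ (486) and al py (530); these are the parental (non-recombinant) types.
So the F1 carried al+ py+ on one chromosome and al py on the other — the recessive alleles are on the same chromosome (cis / coupling).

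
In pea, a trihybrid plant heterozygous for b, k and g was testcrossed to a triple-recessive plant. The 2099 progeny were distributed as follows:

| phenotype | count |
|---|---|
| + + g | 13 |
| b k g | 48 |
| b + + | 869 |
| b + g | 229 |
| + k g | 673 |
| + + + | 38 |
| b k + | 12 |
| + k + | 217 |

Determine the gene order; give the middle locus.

The two most frequent reciprocal classes, b + + and + k g, are the parental types, so the F1 was b + + / + k g.
The two rarest classes, b k + and + + g, are the double crossovers. Comparing them with the parentals, only the k allele has switched, so k is the middle locus and the order is b – k – g.

k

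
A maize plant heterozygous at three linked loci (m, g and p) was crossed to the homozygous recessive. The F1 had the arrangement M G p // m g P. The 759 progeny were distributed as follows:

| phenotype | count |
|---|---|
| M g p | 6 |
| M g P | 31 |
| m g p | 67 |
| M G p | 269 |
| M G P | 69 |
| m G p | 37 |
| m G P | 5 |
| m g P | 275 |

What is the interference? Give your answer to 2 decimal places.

0.28

The two rarest classes, M g p and m G P, are the double crossovers. Comparing them with the parentals, only the g allele has switched, so g is the middle locus and the order is p – g – m.
p–g: (136 + 11)/759 = 0.1937; g–m: (68 + 11)/759 = 0.1041.
Expected DCO frequency = 0.1937 × 0.1041 ≈ 0.02016; observed = 11/759 ≈ 0.01449.
Coefficient of coincidence = 0.01449/0.02016 ≈ 0.72; interference = 1 − 0.72 = 0.28.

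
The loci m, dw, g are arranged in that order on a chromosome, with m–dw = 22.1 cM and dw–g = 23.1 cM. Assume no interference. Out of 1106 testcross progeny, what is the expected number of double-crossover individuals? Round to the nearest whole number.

56

Map distances give recombination frequencies of 0.221 and 0.231 for the two intervals.
With no interference, expected double-crossover frequency = 0.221 × 0.231 = 0.05105.
Expected number = 0.05105 × 1106 = 56.46 ≈ 56.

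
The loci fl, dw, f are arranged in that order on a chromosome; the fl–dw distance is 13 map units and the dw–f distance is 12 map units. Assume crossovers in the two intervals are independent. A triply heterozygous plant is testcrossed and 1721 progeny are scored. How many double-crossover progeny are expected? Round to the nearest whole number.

27

Map distances give recombination frequencies of 0.130 and 0.120 for the two intervals.
With no interference, expected double-crossover frequency = 0.130 × 0.120 = 0.01560.
Expected number = 0.01560 × 1721 = 26.85 ≈ 27.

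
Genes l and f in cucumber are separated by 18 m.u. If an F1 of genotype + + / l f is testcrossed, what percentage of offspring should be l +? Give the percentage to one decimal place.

A map distance of 18 m.u. corresponds to a recombination frequency of 0.180.
The F1 is + + / l f, so l + is a recombinant gamete class with expected frequency r/2 = 0.180/2 = 0.0900.
That is 0.0900 = 9.0% of the progeny.

9.0%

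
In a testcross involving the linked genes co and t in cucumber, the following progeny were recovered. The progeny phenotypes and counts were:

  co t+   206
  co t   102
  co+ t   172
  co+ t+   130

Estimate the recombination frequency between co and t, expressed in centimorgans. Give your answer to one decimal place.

38.0 centimorgans

The two most frequent classes, co+ t (172) and co t+ (206), are the parental types, so the F1 was co+ t / co t+.
The recombinant classes are co+ t+ and co t: 130 + 102 = 232.
Recombination frequency = 232/610 = 0.3803 ≈ 38.0%, i.e. 38.0 centimorgans.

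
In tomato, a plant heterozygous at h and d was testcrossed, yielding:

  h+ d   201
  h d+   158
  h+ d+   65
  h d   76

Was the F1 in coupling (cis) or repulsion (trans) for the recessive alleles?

The two most frequent classes are h+ d (201) and h d+ (158); these are the parental (non-recombinant) types.
So the F1 carried h+ d on one chromosome and h d+ on the other — the recessive alleles are on opposite chromosomes (trans / repulsion).

trans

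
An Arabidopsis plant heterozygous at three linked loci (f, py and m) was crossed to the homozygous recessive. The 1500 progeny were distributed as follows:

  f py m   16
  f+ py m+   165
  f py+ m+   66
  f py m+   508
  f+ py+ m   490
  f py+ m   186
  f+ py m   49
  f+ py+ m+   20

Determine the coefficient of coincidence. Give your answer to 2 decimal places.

The two most frequent reciprocal classes, f py m+ and f+ py+ m, are the parental types, so the F1 was f py m+ / f+ py+ m.
The two rarest classes, f py m and f+ py+ m+, are the double crossovers. Comparing them with the parentals, only the m allele has switched, so m is the middle locus and the order is py – m – f.
py–m: (115 + 36)/1500 = 0.1007; m–f: (351 + 36)/1500 = 0.2580.
Expected DCO frequency = 0.1007 × 0.2580 ≈ 0.02598; observed = 36/1500 ≈ 0.02400.
Coefficient of coincidence = 0.02400/0.02598 ≈ 0.92.

0.92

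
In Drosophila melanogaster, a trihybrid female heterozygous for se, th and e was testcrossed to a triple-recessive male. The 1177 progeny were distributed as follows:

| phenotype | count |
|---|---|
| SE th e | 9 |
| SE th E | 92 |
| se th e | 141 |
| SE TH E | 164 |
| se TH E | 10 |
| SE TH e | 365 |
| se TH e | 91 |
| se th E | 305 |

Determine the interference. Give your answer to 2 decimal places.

The two most frequent reciprocal classes, se th E and SE TH e, are the parental types, so the F1 was se th E / SE TH e.
The two rarest classes, se TH E and SE th e, are the double crossovers. Comparing them with the parentals, only the th allele has switched, so th is the middle locus and the order is e – th – se.
e–th: (305 + 19)/1177 = 0.2753; th–se: (183 + 19)/1177 = 0.1716.
Expected DCO frequency = 0.2753 × 0.1716 ≈ 0.04724; observed = 19/1177 ≈ 0.01614.
Coefficient of coincidence = 0.01614/0.04724 ≈ 0.34; interference = 1 − 0.34 = 0.66.

0.66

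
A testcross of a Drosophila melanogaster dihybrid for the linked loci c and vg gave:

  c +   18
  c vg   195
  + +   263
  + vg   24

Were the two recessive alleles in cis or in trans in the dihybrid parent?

The two most frequent classes are + + (263) and c vg (195); these are the parental (non-recombinant) types.
So the F1 carried + + on one chromosome and c vg on the other — the recessive alleles are on the same chromosome (cis / coupling).

cis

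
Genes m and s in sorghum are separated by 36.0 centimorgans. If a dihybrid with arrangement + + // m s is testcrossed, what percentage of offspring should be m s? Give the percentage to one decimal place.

A map distance of 36.0 centimorgans corresponds to a recombination frequency of 0.360.
The F1 is + + / m s, so m s is a parental gamete class with expected frequency (1 − r)/2 = 0.640/2 = 0.3200.
That is 0.3200 = 32.0% of the progeny.

32.0%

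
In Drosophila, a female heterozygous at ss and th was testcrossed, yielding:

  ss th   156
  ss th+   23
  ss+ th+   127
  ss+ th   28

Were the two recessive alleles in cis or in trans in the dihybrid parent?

cis

The two most frequent classes are ss+ th+ (127) and ss th (156); these are the parental (non-recombinant) types.
So the F1 carried ss+ th+ on one chromosome and ss th on the other — the recessive alleles are on the same chromosome (cis / coupling).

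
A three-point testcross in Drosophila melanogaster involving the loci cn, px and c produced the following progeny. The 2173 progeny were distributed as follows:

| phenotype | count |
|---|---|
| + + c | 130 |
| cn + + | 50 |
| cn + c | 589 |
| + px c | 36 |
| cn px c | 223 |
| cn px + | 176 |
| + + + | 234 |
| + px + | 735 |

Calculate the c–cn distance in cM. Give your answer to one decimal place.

18.0 cM

The two most frequent reciprocal classes, + px + and cn + c, are the parental types, so the F1 was + px + / cn + c.
The two rarest classes, + px c and cn + +, are the double crossovers. Comparing them with the parentals, only the c allele has switched, so c is the middle locus and the order is px – c – cn.
Crossovers in the c–cn interval produce the single-crossover classes cn px + and + + c (176 + 130 = 306) plus the double crossovers (86).
RF(c–cn) = (306 + 86) / 2173 = 392/2173 = 0.1804 → 18.0 cM.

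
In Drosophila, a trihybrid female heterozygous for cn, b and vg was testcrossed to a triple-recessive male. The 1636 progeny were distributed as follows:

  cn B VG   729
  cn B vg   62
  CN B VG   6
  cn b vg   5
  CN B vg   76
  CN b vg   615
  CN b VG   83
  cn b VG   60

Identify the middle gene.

cn

The two most frequent reciprocal classes, CN b vg and cn B VG, are the parental types, so the F1 was CN b vg / cn B VG.
The two rarest classes, cn b vg and CN B VG, are the double crossovers. Comparing them with the parentals, only the cn allele has switched, so cn is the middle locus and the order is vg – cn – b.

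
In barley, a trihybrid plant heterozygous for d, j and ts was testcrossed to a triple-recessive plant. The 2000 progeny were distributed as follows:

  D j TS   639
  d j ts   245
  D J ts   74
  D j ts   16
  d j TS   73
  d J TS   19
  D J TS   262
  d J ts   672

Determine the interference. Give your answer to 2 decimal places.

0.29

The two most frequent reciprocal classes, D j TS and d J ts, are the parental types, so the F1 was D j TS / d J ts.
The two rarest classes, D j ts and d J TS, are the double crossovers. Comparing them with the parentals, only the ts allele has switched, so ts is the middle locus and the order is d – ts – j.
d–ts: (147 + 35)/2000 = 0.0910; ts–j: (507 + 35)/2000 = 0.2710.
Expected DCO frequency = 0.0910 × 0.2710 ≈ 0.02466; observed = 35/2000 ≈ 0.01750.
Coefficient of coincidence = 0.01750/0.02466 ≈ 0.71; interference = 1 − 0.71 = 0.29.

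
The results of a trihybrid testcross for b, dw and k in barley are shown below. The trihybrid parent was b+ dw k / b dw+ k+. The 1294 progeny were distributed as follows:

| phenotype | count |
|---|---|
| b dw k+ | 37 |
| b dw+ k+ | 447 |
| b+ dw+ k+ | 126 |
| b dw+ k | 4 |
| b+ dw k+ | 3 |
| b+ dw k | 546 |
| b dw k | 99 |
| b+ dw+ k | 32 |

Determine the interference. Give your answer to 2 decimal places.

The two rarest classes, b+ dw k+ and b dw+ k, are the double crossovers. Comparing them with the parentals, only the k allele has switched, so k is the middle locus and the order is b – k – dw.
b–k: (225 + 7)/1294 = 0.1793; k–dw: (69 + 7)/1294 = 0.0587.
Expected DCO frequency = 0.1793 × 0.0587 ≈ 0.01052; observed = 7/1294 ≈ 0.00541.
Coefficient of coincidence = 0.00541/0.01052 ≈ 0.51; interference = 1 − 0.51 = 0.49.

0.49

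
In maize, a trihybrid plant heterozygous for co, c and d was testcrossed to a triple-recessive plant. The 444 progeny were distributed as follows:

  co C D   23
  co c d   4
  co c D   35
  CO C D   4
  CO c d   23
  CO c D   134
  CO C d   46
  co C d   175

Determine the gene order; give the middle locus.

The two most frequent reciprocal classes, co C d and CO c D, are the parental types, so the F1 was co C d / CO c D.
The two rarest classes, co c d and CO C D, are the double crossovers. Comparing them with the parentals, only the c allele has switched, so c is the middle locus and the order is d – c – co.

c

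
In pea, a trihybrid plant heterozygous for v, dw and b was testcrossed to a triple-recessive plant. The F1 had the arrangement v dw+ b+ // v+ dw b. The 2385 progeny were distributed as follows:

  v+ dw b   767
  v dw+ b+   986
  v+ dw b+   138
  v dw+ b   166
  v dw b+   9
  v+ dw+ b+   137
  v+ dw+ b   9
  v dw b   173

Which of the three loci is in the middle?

dw

The two rarest classes, v dw b+ and v+ dw+ b, are the double crossovers. Comparing them with the parentals, only the dw allele has switched, so dw is the middle locus and the order is v – dw – b.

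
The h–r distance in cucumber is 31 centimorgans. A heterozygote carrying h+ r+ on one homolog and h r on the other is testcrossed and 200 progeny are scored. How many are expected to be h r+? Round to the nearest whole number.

31

A map distance of 31 centimorgans corresponds to a recombination frequency of 0.310.
The F1 is h+ r+ / h r, so h r+ is a recombinant gamete class with expected frequency r/2 = 0.310/2 = 0.1550.
Expected number = 0.1550 × 200 = 31.00 ≈ 31.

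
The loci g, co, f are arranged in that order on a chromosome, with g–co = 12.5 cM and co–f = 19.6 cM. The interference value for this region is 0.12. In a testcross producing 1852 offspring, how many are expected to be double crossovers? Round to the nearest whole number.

40

Map distances give recombination frequencies of 0.125 and 0.196 for the two intervals.
With interference 0.12 (so coincidence = 0.88), expected double-crossover frequency = 0.125 × 0.196 × 0.88 = 0.02156.
Expected number = 0.02156 × 1852 = 39.93 ≈ 40.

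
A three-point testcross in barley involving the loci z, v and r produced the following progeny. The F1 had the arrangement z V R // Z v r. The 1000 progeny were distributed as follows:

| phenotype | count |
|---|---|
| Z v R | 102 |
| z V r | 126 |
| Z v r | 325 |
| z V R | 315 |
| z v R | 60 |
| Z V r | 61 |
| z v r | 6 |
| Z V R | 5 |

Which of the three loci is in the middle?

The two rarest classes, Z V R and z v r, are the double crossovers. Comparing them with the parentals, only the z allele has switched, so z is the middle locus and the order is r – z – v.

z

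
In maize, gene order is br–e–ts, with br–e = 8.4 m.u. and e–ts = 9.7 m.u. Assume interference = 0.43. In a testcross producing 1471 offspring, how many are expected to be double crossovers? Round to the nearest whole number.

Map distances give recombination frequencies of 0.084 and 0.097 for the two intervals.
With interference 0.43 (so coincidence = 0.57), expected double-crossover frequency = 0.084 × 0.097 × 0.57 = 0.00464.
Expected number = 0.00464 × 1471 = 6.83 ≈ 7.

7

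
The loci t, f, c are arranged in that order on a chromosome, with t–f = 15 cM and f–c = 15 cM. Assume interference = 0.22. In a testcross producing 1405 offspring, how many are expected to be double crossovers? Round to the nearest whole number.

25

Map distances give recombination frequencies of 0.150 and 0.150 for the two intervals.
With interference 0.22 (so coincidence = 0.78), expected double-crossover frequency = 0.150 × 0.150 × 0.78 = 0.01755.
Expected number = 0.01755 × 1405 = 24.66 ≈ 25.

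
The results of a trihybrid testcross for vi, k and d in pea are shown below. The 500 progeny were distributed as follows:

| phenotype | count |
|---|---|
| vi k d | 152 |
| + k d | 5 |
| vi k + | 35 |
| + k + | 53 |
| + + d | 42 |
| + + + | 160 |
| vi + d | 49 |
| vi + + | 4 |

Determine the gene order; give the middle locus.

vi

The two most frequent reciprocal classes, vi k d and + + +, are the parental types, so the F1 was vi k d / + + +.
The two rarest classes, + k d and vi + +, are the double crossovers. Comparing them with the parentals, only the vi allele has switched, so vi is the middle locus and the order is d – vi – k.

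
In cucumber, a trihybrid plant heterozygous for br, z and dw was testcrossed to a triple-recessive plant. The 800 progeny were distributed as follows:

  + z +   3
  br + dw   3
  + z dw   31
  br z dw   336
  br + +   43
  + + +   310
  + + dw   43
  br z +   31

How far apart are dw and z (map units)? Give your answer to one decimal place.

The two most frequent reciprocal classes, br z dw and + + +, are the parental types, so the F1 was br z dw / + + +.
The two rarest classes, br + dw and + z +, are the double crossovers. Comparing them with the parentals, only the z allele has switched, so z is the middle locus and the order is dw – z – br.
Crossovers in the dw–z interval produce the single-crossover classes br z + and + + dw (31 + 43 = 74) plus the double crossovers (6).
RF(dw–z) = (74 + 6) / 800 = 80/800 = 0.1000 → 10.0 map units.

10.0 map units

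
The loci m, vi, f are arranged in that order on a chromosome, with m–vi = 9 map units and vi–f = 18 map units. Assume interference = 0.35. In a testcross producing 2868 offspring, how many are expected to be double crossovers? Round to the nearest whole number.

Map distances give recombination frequencies of 0.090 and 0.180 for the two intervals.
With interference 0.35 (so coincidence = 0.65), expected double-crossover frequency = 0.090 × 0.180 × 0.65 = 0.01053.
Expected number = 0.01053 × 2868 = 30.20 ≈ 30.

30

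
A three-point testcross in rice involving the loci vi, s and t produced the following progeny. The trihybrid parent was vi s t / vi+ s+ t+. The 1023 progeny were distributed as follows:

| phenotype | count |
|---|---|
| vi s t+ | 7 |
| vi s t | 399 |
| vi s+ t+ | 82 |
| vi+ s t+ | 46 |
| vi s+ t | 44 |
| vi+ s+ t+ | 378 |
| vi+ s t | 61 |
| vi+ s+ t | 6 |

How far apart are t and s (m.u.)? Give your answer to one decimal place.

The two rarest classes, vi s t+ and vi+ s+ t, are the double crossovers. Comparing them with the parentals, only the t allele has switched, so t is the middle locus and the order is vi – t – s.
Crossovers in the t–s interval produce the single-crossover classes vi s+ t and vi+ s t+ (44 + 46 = 90) plus the double crossovers (13).
RF(t–s) = (90 + 13) / 1023 = 103/1023 = 0.1007 → 10.1 m.u.

10.1 m.u.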